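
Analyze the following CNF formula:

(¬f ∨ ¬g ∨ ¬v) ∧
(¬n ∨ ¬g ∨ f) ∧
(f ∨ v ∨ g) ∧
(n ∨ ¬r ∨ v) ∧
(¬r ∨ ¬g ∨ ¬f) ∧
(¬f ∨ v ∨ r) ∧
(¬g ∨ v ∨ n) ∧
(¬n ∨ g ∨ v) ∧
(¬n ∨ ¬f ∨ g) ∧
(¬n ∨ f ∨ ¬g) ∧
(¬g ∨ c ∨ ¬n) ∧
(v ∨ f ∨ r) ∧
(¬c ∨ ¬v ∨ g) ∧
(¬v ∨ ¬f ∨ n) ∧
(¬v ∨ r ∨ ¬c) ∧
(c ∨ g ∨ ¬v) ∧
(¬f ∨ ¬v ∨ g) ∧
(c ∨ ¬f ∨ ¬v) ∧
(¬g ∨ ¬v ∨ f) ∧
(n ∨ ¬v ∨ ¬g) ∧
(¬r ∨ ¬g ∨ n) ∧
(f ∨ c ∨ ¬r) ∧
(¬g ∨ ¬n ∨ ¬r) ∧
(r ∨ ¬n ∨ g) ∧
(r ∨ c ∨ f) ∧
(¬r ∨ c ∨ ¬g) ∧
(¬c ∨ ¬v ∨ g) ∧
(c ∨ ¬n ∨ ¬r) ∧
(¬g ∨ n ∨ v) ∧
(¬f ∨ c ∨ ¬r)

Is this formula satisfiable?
No

No, the formula is not satisfiable.

No assignment of truth values to the variables can make all 30 clauses true simultaneously.

The formula is UNSAT (unsatisfiable).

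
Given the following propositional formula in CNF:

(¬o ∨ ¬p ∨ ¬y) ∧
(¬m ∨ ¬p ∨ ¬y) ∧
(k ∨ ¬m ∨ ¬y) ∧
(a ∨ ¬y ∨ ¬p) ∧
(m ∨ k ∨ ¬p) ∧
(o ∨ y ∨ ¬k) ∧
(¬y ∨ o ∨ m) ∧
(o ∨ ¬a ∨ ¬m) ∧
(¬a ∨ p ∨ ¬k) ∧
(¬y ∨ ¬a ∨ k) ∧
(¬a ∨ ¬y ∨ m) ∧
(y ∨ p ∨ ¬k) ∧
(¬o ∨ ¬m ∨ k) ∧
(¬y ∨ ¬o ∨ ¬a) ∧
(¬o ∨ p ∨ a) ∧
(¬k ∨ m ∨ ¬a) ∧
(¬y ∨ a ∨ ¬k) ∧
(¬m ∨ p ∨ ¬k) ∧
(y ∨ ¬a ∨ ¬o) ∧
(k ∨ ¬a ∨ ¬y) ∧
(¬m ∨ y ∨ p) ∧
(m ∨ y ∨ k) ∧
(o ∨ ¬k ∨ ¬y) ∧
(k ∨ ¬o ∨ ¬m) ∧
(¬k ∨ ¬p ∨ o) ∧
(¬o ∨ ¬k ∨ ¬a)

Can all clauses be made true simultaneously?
Yes

Yes, the formula is satisfiable.

One satisfying assignment is: p=True, k=False, a=False, m=True, y=False, o=False

Verification: With this assignment, all 26 clauses evaluate to true.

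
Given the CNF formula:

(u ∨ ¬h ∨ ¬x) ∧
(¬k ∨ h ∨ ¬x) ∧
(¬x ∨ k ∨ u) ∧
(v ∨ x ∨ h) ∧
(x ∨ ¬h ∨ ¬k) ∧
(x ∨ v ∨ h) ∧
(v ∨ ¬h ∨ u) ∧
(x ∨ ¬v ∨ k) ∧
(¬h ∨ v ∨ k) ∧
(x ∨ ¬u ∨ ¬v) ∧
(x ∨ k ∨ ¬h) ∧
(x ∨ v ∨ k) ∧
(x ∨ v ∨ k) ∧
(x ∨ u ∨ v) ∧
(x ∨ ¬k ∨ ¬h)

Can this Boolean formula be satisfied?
Yes

Yes, the formula is satisfiable.

One satisfying assignment is: k=True, h=False, u=False, v=True, x=False

Verification: With this assignment, all 15 clauses evaluate to true.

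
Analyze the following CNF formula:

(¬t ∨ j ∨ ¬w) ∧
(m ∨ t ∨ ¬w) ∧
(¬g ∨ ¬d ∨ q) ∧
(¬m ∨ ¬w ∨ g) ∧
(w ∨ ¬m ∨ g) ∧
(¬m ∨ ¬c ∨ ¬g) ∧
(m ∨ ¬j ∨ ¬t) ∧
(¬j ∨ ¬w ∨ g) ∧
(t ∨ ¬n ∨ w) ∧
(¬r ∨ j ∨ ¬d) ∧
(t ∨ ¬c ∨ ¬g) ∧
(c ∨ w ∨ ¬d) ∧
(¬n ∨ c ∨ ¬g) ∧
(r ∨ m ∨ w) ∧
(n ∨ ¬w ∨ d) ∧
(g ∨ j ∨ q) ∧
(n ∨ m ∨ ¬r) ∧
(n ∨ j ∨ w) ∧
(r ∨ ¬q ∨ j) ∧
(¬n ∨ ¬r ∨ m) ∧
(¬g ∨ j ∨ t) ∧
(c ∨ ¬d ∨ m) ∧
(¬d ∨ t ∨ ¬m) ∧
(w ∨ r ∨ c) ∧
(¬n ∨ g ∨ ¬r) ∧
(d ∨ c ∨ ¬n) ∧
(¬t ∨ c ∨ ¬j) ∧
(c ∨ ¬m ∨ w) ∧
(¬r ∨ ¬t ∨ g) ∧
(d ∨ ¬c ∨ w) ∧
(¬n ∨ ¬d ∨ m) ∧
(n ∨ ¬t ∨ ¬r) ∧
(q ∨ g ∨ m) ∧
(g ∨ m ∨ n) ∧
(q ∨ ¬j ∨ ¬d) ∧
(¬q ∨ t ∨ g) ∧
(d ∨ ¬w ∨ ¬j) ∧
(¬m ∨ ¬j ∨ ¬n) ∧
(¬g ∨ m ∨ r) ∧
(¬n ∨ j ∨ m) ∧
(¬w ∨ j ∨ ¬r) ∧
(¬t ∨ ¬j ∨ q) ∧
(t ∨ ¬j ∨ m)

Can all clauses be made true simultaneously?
No

No, the formula is not satisfiable.

No assignment of truth values to the variables can make all 43 clauses true simultaneously.

The formula is UNSAT (unsatisfiable).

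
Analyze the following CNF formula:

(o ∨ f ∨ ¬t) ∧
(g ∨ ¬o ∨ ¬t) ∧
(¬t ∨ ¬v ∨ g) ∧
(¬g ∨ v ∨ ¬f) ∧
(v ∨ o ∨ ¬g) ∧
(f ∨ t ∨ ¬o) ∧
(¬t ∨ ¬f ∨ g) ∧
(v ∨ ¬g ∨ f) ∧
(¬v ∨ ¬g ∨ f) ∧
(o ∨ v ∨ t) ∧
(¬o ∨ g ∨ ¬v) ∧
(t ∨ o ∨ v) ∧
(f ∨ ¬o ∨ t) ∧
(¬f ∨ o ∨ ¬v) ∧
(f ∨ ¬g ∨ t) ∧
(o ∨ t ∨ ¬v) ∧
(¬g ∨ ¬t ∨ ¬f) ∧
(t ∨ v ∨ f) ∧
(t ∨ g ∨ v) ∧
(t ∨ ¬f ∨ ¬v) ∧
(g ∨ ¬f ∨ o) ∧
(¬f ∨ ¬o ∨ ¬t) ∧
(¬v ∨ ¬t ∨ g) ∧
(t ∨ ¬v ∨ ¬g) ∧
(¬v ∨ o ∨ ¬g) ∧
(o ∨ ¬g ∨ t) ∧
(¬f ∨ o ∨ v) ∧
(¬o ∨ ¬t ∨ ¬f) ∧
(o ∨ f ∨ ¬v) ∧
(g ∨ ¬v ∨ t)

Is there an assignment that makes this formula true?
No

No, the formula is not satisfiable.

No assignment of truth values to the variables can make all 30 clauses true simultaneously.

The formula is UNSAT (unsatisfiable).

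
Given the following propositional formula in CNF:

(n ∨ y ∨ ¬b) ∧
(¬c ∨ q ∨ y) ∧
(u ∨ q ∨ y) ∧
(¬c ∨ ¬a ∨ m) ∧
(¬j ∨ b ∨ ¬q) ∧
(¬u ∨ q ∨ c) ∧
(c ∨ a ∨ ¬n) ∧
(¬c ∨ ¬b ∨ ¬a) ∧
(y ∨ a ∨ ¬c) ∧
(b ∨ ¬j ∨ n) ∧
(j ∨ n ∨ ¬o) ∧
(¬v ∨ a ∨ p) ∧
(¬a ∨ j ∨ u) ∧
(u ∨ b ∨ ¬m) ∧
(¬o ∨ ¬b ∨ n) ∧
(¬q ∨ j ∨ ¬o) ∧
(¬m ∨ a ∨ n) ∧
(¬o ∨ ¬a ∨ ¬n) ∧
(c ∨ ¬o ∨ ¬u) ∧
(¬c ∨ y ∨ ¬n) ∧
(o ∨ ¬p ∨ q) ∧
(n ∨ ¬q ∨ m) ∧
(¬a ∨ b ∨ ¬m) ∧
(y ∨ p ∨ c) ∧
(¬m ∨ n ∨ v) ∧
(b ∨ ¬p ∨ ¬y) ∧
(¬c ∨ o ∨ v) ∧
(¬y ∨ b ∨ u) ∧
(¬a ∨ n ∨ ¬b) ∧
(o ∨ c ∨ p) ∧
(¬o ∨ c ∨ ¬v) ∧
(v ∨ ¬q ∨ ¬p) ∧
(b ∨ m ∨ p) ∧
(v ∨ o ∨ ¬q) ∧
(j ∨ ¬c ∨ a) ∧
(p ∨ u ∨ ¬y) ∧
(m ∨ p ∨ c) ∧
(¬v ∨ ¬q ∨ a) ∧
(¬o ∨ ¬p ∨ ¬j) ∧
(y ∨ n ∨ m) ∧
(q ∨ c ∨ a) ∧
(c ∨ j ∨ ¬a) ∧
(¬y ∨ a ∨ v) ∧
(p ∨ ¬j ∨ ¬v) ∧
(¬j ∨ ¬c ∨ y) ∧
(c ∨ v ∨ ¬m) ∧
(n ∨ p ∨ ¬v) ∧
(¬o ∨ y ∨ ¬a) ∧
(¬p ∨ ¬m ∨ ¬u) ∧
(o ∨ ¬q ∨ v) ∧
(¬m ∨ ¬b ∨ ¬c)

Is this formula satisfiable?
Yes

Yes, the formula is satisfiable.

One satisfying assignment is: c=False, o=False, y=False, j=True, b=True, a=True, v=True, m=True, q=True, n=True, p=True, u=False

Verification: With this assignment, all 51 clauses evaluate to true.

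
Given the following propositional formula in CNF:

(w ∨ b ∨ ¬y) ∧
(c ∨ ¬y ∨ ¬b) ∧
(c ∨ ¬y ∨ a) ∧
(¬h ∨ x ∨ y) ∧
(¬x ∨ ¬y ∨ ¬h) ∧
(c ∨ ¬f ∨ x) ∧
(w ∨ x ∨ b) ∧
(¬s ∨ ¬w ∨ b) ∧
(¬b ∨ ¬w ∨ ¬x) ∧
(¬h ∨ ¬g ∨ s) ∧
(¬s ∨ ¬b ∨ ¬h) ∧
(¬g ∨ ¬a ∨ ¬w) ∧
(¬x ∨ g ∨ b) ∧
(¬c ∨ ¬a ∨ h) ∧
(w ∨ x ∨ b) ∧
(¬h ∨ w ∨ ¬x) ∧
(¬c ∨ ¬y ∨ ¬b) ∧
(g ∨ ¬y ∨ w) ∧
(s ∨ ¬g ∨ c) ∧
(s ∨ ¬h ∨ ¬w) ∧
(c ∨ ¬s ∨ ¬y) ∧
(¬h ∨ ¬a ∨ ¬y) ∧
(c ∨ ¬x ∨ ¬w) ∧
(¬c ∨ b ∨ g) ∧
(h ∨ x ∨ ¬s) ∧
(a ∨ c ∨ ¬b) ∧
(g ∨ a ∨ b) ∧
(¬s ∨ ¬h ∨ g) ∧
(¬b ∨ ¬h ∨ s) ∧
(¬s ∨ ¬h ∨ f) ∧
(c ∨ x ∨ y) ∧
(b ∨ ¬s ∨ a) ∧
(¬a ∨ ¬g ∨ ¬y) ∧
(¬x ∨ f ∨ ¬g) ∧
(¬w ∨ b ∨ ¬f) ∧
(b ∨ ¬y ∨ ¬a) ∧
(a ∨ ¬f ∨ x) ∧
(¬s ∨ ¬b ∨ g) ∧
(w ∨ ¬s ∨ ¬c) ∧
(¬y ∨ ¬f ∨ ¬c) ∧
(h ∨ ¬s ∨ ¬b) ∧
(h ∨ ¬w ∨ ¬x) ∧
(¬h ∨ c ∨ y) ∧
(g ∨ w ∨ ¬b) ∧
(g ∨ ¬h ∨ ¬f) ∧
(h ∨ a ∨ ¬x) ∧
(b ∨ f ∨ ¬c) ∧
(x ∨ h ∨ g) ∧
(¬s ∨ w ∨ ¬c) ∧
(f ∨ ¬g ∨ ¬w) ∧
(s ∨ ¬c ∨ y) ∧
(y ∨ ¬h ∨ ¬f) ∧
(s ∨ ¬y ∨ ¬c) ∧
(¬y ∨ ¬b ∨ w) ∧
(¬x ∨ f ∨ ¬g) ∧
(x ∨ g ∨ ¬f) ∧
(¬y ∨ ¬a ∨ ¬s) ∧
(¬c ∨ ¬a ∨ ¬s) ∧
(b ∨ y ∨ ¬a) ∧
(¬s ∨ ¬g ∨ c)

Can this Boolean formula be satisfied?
No

No, the formula is not satisfiable.

No assignment of truth values to the variables can make all 60 clauses true simultaneously.

The formula is UNSAT (unsatisfiable).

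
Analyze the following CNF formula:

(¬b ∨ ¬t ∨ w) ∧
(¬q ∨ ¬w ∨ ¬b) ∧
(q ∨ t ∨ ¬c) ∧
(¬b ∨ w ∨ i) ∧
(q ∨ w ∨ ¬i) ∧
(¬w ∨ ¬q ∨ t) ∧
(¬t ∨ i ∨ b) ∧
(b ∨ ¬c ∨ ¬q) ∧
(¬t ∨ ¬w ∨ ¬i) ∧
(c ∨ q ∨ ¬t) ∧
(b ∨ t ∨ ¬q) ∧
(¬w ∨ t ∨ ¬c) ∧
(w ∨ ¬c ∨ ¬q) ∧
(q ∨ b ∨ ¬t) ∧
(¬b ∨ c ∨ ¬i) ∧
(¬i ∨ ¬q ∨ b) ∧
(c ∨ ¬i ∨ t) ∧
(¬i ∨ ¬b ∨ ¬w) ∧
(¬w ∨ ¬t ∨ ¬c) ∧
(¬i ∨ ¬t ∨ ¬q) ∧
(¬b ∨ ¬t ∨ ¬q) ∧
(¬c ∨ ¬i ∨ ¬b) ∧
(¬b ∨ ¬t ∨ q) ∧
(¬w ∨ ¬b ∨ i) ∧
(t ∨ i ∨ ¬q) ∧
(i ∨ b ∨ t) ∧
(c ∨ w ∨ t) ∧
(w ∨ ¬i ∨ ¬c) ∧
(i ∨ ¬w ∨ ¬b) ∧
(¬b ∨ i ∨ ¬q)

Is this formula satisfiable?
No

No, the formula is not satisfiable.

No assignment of truth values to the variables can make all 30 clauses true simultaneously.

The formula is UNSAT (unsatisfiable).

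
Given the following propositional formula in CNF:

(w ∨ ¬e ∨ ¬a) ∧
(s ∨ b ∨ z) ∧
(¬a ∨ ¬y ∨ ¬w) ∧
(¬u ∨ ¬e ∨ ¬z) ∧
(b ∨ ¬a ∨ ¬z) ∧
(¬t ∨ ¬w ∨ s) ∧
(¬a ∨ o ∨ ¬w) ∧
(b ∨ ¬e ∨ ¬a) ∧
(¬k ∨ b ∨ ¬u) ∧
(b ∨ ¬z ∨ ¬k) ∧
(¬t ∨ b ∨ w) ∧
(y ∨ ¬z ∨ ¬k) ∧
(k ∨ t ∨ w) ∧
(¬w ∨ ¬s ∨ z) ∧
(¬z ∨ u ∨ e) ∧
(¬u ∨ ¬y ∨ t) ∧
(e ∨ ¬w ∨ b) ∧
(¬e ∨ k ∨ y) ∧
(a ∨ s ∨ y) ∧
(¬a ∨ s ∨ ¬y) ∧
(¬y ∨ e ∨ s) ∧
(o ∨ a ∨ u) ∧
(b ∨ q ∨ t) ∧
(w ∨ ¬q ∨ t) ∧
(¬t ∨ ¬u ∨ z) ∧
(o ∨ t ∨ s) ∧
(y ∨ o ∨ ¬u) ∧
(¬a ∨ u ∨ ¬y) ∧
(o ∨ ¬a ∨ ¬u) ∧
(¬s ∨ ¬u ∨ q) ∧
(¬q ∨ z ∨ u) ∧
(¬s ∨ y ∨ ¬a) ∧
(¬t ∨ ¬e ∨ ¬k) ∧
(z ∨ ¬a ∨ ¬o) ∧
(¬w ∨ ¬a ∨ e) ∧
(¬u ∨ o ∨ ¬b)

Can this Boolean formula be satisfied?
Yes

Yes, the formula is satisfiable.

One satisfying assignment is: t=True, k=False, a=True, y=False, b=True, e=False, z=False, o=False, u=False, q=False, w=False, s=False

Verification: With this assignment, all 36 clauses evaluate to true.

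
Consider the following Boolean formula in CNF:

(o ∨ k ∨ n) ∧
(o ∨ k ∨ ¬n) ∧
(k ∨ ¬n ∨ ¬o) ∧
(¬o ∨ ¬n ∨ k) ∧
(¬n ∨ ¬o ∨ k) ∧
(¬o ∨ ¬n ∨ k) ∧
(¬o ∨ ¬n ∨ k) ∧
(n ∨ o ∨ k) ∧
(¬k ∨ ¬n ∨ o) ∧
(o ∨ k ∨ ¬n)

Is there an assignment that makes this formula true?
Yes

Yes, the formula is satisfiable.

One satisfying assignment is: n=False, o=False, k=True

Verification: With this assignment, all 10 clauses evaluate to true.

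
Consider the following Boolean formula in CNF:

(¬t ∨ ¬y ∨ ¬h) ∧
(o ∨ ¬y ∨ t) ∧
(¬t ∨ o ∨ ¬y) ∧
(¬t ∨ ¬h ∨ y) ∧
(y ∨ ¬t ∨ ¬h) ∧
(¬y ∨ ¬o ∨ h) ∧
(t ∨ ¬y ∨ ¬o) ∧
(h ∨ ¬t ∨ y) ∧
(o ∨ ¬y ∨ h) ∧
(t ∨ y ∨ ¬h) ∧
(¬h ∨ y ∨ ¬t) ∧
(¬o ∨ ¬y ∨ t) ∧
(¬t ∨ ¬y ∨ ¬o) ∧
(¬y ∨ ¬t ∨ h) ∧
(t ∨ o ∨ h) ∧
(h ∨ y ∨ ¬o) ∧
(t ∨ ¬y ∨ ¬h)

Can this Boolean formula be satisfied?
No

No, the formula is not satisfiable.

No assignment of truth values to the variables can make all 17 clauses true simultaneously.

The formula is UNSAT (unsatisfiable).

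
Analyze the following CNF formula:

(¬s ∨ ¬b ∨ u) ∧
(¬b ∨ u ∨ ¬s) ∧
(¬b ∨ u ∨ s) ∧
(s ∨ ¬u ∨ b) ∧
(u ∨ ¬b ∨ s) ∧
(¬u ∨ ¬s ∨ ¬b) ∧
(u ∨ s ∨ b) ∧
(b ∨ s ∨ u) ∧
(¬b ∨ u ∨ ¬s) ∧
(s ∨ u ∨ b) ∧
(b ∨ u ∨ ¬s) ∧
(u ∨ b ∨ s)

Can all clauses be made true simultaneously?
Yes

Yes, the formula is satisfiable.

One satisfying assignment is: b=True, u=True, s=False

Verification: With this assignment, all 12 clauses evaluate to true.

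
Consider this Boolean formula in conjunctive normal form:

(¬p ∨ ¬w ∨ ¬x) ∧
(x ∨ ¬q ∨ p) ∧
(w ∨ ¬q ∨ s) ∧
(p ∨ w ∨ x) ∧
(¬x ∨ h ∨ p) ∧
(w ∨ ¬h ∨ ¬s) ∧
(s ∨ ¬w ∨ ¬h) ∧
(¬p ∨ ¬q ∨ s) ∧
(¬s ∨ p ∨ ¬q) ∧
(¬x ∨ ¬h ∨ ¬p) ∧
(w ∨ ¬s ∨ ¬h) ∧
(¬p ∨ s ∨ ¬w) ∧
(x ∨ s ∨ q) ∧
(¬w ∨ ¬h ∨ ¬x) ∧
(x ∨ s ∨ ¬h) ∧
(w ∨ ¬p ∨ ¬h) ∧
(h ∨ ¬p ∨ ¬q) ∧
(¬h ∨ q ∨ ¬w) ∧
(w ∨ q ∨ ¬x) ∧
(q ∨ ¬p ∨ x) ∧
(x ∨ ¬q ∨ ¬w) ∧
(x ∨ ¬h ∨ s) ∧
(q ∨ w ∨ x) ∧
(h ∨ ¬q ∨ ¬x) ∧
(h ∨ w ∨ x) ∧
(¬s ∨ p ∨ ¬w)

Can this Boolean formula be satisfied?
No

No, the formula is not satisfiable.

No assignment of truth values to the variables can make all 26 clauses true simultaneously.

The formula is UNSAT (unsatisfiable).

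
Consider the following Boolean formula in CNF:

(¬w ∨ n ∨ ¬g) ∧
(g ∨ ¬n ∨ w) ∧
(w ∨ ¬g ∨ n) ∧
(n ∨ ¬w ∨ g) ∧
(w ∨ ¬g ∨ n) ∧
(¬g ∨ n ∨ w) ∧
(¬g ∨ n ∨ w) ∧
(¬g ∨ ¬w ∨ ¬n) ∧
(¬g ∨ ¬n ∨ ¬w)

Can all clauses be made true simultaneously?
Yes

Yes, the formula is satisfiable.

One satisfying assignment is: g=False, w=False, n=False

Verification: With this assignment, all 9 clauses evaluate to true.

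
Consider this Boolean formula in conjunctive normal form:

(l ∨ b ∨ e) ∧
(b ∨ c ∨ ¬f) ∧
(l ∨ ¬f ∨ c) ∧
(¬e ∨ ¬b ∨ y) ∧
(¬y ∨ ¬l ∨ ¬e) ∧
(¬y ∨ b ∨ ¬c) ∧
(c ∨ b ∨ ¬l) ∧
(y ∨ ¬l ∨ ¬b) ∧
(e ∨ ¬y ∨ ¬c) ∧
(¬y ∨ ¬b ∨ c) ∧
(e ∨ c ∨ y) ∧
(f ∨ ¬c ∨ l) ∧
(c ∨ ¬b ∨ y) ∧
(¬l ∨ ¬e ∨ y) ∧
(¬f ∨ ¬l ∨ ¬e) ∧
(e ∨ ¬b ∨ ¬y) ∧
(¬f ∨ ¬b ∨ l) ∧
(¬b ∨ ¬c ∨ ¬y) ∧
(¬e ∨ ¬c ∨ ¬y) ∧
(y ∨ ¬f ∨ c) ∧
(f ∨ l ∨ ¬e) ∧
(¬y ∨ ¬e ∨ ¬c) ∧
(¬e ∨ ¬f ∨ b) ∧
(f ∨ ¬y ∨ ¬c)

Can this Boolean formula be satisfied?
Yes

Yes, the formula is satisfiable.

One satisfying assignment is: f=False, y=False, b=False, c=True, l=True, e=False

Verification: With this assignment, all 24 clauses evaluate to true.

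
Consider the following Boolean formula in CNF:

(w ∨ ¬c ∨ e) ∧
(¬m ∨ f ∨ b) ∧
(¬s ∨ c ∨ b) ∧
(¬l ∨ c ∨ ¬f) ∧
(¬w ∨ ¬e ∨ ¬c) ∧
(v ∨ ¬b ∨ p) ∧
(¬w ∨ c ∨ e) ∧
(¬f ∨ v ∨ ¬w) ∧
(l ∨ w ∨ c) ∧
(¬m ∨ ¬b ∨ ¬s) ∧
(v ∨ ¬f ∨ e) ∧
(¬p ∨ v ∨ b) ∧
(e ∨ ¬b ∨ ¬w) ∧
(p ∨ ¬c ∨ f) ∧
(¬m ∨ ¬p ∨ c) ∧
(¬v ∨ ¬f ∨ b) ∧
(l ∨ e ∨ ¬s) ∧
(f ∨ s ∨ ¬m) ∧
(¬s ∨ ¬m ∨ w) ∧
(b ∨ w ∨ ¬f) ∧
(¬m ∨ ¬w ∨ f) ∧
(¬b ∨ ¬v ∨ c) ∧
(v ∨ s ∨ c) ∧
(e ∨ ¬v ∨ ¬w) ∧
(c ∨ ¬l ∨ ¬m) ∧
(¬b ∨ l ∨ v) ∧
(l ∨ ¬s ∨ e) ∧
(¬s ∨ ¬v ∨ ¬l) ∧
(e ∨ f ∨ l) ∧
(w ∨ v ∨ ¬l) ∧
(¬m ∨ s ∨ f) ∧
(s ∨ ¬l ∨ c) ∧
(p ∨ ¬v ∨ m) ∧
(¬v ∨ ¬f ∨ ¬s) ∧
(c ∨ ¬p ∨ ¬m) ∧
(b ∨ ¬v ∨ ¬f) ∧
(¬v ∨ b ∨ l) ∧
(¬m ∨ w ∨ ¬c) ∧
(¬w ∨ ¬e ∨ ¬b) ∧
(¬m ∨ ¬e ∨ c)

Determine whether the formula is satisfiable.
Yes

Yes, the formula is satisfiable.

One satisfying assignment is: v=True, s=False, b=True, w=False, p=True, e=True, m=False, f=False, c=True, l=False

Verification: With this assignment, all 40 clauses evaluate to true.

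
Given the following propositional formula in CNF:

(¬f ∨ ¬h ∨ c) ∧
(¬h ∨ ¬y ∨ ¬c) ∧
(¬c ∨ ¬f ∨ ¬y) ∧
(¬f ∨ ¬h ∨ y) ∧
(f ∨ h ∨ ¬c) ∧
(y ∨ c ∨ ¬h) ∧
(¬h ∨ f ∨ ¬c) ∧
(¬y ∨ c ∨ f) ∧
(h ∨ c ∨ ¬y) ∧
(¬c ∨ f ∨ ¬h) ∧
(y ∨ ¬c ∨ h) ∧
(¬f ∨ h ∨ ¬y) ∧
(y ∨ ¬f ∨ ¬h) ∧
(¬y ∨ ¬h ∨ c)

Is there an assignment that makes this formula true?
Yes

Yes, the formula is satisfiable.

One satisfying assignment is: h=False, y=False, f=False, c=False

Verification: With this assignment, all 14 clauses evaluate to true.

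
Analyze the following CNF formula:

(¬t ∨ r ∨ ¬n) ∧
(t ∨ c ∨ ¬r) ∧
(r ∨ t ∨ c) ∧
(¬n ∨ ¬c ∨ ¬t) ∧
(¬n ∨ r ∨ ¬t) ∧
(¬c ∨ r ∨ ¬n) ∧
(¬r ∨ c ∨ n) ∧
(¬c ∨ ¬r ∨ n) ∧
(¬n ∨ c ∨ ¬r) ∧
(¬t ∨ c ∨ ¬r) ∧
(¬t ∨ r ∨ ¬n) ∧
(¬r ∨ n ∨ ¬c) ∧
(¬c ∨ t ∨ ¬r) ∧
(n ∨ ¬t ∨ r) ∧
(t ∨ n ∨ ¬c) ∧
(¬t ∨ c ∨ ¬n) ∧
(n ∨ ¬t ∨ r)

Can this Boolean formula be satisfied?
No

No, the formula is not satisfiable.

No assignment of truth values to the variables can make all 17 clauses true simultaneously.

The formula is UNSAT (unsatisfiable).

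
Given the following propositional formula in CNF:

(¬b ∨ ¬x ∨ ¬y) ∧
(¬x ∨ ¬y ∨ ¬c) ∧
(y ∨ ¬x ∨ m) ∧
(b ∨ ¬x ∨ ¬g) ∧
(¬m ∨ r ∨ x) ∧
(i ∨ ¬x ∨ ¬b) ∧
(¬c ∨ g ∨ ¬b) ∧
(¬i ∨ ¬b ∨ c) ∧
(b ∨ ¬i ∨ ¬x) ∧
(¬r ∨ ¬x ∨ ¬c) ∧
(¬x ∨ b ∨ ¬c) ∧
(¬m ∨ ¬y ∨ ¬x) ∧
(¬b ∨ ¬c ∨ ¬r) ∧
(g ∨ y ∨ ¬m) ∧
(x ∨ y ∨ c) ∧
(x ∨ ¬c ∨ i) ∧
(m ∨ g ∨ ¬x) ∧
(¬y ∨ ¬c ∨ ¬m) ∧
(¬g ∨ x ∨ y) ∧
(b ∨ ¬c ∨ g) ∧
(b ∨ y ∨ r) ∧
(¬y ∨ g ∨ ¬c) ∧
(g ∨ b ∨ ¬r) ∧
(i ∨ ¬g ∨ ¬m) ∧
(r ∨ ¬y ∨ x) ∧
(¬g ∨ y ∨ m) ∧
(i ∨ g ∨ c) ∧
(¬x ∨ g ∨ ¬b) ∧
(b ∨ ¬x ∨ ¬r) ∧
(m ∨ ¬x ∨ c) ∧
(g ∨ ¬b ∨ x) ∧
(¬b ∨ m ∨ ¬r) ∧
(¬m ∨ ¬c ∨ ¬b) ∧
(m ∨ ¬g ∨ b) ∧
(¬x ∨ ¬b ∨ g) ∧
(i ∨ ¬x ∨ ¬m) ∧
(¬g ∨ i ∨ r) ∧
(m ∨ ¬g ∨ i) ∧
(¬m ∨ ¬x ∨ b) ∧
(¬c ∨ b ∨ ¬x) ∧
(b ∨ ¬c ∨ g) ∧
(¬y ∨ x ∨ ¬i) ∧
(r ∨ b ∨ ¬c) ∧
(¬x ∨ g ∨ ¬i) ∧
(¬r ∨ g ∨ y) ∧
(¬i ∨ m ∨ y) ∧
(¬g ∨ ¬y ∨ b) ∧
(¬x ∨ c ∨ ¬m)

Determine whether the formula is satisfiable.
No

No, the formula is not satisfiable.

No assignment of truth values to the variables can make all 48 clauses true simultaneously.

The formula is UNSAT (unsatisfiable).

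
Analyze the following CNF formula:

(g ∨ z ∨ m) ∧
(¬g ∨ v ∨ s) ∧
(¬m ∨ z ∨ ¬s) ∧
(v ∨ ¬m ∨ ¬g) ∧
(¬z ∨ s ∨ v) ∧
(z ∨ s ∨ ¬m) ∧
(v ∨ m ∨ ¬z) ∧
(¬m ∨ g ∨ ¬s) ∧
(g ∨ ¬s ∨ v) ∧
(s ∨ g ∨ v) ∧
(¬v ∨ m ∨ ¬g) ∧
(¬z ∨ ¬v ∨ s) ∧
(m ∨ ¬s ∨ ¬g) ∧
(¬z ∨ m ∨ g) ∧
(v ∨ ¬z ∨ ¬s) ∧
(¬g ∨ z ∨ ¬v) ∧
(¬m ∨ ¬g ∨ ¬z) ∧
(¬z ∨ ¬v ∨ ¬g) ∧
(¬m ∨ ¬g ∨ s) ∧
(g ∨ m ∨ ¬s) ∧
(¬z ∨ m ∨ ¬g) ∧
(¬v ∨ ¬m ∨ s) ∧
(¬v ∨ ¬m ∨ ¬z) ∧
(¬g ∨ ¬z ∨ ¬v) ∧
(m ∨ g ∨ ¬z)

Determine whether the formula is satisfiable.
No

No, the formula is not satisfiable.

No assignment of truth values to the variables can make all 25 clauses true simultaneously.

The formula is UNSAT (unsatisfiable).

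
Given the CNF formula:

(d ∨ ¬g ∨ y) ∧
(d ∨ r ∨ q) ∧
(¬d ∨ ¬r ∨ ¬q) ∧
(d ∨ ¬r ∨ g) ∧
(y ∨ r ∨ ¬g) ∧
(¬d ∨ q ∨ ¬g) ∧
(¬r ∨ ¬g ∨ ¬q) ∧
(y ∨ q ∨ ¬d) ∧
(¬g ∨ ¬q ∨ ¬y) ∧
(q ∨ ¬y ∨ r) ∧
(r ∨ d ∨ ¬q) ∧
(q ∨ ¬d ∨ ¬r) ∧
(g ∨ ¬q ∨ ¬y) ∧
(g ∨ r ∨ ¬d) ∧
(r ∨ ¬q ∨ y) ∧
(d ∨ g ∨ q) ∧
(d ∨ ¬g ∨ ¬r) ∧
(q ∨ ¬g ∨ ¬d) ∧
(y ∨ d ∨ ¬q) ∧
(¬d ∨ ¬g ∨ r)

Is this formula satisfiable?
No

No, the formula is not satisfiable.

No assignment of truth values to the variables can make all 20 clauses true simultaneously.

The formula is UNSAT (unsatisfiable).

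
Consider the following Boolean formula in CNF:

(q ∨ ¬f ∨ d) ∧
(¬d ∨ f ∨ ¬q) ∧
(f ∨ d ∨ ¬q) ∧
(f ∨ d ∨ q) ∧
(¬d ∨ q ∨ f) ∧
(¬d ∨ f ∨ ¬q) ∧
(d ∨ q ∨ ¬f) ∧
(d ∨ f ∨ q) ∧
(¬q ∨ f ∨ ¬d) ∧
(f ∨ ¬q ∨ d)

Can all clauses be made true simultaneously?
Yes

Yes, the formula is satisfiable.

One satisfying assignment is: d=False, q=True, f=True

Verification: With this assignment, all 10 clauses evaluate to true.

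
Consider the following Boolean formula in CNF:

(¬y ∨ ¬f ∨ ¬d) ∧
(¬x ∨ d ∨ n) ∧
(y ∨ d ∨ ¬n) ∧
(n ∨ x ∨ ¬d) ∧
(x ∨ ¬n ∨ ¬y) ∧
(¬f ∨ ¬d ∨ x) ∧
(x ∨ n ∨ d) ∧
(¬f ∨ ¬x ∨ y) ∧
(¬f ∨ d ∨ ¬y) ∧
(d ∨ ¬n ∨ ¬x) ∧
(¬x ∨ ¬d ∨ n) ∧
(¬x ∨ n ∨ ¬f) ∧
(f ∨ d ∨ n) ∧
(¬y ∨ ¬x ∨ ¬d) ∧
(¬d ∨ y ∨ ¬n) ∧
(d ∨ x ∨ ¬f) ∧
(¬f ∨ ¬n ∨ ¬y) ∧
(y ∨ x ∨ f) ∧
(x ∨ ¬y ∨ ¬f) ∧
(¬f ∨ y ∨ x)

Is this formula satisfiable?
No

No, the formula is not satisfiable.

No assignment of truth values to the variables can make all 20 clauses true simultaneously.

The formula is UNSAT (unsatisfiable).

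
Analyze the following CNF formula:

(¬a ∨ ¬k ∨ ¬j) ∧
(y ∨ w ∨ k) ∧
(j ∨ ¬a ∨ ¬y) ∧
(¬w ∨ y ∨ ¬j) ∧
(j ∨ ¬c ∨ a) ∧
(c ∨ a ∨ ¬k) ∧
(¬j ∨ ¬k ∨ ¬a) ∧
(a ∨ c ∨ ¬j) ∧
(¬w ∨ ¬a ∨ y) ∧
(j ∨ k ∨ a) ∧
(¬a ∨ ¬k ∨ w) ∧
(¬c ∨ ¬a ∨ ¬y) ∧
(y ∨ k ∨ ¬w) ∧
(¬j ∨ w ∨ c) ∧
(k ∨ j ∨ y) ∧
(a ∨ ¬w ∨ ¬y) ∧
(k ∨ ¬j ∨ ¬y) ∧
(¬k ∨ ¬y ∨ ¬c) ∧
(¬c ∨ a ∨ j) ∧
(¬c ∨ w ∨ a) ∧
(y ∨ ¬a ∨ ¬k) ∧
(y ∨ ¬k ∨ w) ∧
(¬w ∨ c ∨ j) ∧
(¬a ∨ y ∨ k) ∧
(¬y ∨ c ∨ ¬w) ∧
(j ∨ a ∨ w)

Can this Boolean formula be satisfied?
No

No, the formula is not satisfiable.

No assignment of truth values to the variables can make all 26 clauses true simultaneously.

The formula is UNSAT (unsatisfiable).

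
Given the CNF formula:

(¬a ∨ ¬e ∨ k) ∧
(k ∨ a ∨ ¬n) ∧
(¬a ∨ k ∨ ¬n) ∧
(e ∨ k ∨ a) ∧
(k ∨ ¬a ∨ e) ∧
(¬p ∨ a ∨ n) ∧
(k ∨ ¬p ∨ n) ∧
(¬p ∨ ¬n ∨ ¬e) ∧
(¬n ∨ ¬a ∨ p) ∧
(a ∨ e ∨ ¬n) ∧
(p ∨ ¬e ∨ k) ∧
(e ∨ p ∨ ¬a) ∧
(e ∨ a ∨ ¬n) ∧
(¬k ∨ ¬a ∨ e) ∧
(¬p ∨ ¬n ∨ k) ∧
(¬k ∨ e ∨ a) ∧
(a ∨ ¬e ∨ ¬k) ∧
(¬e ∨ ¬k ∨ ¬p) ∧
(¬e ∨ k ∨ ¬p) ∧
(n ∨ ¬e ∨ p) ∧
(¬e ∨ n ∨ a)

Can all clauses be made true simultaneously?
No

No, the formula is not satisfiable.

No assignment of truth values to the variables can make all 21 clauses true simultaneously.

The formula is UNSAT (unsatisfiable).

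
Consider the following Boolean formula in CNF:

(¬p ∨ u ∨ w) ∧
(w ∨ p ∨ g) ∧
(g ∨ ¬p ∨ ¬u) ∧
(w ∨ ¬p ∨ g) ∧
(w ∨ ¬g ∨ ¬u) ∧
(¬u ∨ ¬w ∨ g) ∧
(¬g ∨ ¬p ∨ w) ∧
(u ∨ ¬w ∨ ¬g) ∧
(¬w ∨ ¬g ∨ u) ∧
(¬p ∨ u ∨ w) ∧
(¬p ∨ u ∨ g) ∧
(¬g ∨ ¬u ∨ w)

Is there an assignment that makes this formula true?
Yes

Yes, the formula is satisfiable.

One satisfying assignment is: g=False, w=True, p=False, u=False

Verification: With this assignment, all 12 clauses evaluate to true.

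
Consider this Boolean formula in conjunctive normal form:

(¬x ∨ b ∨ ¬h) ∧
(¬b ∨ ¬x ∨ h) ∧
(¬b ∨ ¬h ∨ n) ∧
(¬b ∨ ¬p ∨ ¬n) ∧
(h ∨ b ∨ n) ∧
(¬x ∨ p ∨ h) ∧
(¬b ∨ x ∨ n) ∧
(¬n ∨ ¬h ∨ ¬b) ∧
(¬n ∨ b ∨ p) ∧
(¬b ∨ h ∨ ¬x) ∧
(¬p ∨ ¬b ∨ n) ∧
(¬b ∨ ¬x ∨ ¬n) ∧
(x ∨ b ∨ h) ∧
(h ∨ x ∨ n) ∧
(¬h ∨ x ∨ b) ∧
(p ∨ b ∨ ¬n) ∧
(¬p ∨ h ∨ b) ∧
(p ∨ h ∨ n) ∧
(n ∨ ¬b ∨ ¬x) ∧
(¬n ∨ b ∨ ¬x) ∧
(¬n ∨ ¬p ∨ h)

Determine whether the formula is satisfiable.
Yes

Yes, the formula is satisfiable.

One satisfying assignment is: b=True, x=False, p=False, h=False, n=True

Verification: With this assignment, all 21 clauses evaluate to true.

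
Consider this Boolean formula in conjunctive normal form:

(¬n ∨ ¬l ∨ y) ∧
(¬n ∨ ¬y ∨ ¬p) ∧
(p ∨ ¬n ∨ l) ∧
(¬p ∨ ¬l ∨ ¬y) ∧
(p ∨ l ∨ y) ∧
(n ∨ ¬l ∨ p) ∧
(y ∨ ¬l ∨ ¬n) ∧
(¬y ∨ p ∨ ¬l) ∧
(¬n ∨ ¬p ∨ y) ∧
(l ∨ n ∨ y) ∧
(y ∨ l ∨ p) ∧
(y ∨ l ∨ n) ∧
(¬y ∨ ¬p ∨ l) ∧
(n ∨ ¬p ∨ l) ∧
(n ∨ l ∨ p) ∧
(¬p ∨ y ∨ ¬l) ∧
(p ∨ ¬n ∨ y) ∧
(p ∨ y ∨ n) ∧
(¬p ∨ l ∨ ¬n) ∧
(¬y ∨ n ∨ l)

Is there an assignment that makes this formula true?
No

No, the formula is not satisfiable.

No assignment of truth values to the variables can make all 20 clauses true simultaneously.

The formula is UNSAT (unsatisfiable).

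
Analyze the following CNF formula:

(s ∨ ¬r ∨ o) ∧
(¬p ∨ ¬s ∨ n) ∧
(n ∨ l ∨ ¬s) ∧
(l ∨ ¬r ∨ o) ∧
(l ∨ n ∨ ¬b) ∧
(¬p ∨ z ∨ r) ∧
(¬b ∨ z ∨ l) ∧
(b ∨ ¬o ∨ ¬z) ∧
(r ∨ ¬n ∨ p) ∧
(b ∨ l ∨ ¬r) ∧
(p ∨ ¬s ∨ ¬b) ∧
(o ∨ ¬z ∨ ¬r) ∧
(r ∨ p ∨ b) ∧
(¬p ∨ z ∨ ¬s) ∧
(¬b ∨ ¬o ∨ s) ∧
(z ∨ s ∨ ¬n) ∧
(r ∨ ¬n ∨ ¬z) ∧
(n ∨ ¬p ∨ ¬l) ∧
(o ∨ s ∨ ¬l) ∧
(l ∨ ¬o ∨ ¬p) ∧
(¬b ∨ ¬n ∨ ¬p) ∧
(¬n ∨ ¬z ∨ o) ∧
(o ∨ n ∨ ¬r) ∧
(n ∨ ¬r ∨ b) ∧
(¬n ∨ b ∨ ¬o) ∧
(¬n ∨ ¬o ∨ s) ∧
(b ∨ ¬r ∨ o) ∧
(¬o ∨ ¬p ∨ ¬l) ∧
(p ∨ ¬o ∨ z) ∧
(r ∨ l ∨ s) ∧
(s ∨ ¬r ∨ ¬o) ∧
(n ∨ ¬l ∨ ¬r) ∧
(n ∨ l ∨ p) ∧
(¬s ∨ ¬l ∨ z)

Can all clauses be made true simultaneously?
No

No, the formula is not satisfiable.

No assignment of truth values to the variables can make all 34 clauses true simultaneously.

The formula is UNSAT (unsatisfiable).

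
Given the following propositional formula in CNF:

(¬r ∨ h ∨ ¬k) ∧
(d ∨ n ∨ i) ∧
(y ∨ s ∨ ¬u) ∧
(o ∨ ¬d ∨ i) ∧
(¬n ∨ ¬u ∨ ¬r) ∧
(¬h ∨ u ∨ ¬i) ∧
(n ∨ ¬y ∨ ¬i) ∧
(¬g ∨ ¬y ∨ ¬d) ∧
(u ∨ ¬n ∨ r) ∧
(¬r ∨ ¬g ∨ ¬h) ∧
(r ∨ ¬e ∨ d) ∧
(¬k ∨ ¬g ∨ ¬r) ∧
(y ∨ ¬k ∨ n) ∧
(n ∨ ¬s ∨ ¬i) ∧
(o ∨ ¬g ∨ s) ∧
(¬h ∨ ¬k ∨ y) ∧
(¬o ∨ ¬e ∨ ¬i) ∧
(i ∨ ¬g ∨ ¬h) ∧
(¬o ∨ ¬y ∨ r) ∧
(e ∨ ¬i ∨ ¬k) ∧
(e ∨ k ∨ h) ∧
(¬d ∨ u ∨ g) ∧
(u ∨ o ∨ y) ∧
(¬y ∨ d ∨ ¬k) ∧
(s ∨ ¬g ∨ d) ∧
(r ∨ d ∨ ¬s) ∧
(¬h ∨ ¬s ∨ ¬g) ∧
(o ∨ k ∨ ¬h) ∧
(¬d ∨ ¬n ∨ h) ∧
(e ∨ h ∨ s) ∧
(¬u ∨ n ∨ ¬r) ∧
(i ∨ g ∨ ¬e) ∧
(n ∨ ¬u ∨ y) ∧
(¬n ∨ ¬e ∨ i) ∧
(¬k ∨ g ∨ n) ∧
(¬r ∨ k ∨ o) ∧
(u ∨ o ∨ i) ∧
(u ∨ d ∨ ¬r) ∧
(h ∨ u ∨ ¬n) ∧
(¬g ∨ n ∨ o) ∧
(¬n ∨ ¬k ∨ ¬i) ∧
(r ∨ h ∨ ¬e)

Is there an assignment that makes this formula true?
Yes

Yes, the formula is satisfiable.

One satisfying assignment is: k=False, u=False, o=True, r=True, s=False, g=True, y=False, e=True, i=False, n=False, d=True, h=False

Verification: With this assignment, all 42 clauses evaluate to true.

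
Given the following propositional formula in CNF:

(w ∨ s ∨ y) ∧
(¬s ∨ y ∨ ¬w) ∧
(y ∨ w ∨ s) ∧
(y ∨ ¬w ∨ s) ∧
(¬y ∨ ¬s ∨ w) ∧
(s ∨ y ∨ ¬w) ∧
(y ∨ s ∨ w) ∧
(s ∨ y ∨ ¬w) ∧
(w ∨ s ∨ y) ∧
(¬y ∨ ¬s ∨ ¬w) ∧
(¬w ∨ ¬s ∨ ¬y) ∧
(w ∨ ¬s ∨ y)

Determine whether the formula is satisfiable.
Yes

Yes, the formula is satisfiable.

One satisfying assignment is: w=False, y=True, s=False

Verification: With this assignment, all 12 clauses evaluate to true.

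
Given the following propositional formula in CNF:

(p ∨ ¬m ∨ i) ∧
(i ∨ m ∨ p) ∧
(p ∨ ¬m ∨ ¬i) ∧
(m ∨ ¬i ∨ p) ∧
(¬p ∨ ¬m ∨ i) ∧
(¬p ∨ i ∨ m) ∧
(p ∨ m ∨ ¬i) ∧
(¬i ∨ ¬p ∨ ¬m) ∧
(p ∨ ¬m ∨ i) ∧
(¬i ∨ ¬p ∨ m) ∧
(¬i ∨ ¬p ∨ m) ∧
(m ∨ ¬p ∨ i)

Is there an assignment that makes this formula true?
No

No, the formula is not satisfiable.

No assignment of truth values to the variables can make all 12 clauses true simultaneously.

The formula is UNSAT (unsatisfiable).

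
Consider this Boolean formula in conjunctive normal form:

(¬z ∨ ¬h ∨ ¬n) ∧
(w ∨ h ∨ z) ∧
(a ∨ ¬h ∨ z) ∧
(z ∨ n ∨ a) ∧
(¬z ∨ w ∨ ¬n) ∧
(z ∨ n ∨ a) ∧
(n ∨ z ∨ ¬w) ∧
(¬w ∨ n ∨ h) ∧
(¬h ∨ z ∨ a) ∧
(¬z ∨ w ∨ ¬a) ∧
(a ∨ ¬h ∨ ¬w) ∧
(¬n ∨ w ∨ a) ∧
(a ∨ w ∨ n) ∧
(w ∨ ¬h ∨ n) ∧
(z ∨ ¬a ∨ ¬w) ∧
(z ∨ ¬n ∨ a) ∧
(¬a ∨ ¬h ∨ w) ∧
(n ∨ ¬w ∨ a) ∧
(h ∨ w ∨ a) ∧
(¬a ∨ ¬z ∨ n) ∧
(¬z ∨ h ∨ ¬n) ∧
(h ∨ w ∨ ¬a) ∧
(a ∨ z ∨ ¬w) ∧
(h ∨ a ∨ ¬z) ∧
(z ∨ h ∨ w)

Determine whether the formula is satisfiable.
No

No, the formula is not satisfiable.

No assignment of truth values to the variables can make all 25 clauses true simultaneously.

The formula is UNSAT (unsatisfiable).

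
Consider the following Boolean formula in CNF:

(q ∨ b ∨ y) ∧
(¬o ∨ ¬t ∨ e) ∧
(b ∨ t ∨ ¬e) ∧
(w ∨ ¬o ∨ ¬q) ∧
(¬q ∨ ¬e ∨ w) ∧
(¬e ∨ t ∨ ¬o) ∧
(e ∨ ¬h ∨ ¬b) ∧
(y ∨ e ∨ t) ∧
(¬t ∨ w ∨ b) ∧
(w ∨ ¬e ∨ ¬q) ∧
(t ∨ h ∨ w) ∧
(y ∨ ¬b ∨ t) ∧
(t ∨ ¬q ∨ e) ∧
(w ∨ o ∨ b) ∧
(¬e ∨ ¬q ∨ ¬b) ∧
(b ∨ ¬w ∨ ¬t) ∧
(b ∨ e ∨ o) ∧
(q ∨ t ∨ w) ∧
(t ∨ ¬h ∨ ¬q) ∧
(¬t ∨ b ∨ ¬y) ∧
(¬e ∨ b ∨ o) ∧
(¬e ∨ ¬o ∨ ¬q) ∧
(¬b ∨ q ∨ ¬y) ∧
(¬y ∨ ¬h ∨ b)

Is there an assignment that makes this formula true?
Yes

Yes, the formula is satisfiable.

One satisfying assignment is: w=False, t=True, h=False, y=False, o=False, b=True, e=False, q=False

Verification: With this assignment, all 24 clauses evaluate to true.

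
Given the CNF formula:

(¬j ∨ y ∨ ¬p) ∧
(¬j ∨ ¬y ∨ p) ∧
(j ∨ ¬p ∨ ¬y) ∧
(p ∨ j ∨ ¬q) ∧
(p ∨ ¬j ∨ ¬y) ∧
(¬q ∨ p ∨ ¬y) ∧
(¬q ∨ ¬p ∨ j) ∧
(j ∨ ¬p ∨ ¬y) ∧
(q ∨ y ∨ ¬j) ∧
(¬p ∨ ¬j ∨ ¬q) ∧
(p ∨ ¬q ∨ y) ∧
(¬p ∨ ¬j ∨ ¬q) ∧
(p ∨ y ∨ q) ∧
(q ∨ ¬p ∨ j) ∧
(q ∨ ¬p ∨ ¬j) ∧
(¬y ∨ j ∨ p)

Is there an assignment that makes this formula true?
No

No, the formula is not satisfiable.

No assignment of truth values to the variables can make all 16 clauses true simultaneously.

The formula is UNSAT (unsatisfiable).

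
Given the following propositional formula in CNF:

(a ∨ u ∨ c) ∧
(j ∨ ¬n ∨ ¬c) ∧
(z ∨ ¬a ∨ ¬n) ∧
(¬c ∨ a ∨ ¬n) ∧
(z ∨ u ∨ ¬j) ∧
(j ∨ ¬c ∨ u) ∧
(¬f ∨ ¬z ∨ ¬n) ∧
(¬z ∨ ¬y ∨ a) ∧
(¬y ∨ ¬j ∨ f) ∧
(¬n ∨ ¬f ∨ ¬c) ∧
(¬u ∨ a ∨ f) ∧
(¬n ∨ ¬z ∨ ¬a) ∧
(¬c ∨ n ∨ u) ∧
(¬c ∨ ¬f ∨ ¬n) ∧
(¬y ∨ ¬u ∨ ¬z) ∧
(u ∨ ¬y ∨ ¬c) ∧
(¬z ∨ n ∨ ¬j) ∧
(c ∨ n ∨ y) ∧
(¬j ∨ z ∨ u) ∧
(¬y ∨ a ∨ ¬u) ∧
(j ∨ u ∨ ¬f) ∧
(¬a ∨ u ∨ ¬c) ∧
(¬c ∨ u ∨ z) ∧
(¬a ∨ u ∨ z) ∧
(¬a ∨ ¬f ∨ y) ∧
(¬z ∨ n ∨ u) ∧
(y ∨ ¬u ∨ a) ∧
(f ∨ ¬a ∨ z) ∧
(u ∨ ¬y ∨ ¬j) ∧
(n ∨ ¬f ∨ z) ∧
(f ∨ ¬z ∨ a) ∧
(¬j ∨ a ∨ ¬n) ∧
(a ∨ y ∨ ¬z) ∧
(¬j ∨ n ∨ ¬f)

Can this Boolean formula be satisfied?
Yes

Yes, the formula is satisfiable.

One satisfying assignment is: u=True, z=True, a=True, j=False, f=False, y=False, c=True, n=False

Verification: With this assignment, all 34 clauses evaluate to true.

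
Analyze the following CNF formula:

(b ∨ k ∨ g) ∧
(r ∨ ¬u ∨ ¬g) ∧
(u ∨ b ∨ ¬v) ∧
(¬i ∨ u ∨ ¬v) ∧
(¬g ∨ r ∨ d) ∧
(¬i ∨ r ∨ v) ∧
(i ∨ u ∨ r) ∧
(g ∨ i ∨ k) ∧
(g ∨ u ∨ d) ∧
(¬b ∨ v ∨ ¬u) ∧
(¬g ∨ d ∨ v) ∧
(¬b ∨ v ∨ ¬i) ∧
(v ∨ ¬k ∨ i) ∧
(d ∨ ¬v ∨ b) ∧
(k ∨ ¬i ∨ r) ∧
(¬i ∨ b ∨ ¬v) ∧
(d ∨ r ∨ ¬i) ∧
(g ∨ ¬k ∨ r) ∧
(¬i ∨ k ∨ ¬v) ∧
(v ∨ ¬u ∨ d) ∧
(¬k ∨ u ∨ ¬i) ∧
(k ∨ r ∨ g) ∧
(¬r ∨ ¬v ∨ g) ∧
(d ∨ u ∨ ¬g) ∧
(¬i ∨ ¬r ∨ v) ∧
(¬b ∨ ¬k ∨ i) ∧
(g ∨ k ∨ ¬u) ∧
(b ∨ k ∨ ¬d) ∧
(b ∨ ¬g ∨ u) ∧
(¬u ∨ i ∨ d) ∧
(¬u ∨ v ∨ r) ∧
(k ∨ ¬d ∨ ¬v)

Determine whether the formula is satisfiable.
Yes

Yes, the formula is satisfiable.

One satisfying assignment is: r=True, b=True, i=False, d=True, k=False, g=True, u=False, v=False

Verification: With this assignment, all 32 clauses evaluate to true.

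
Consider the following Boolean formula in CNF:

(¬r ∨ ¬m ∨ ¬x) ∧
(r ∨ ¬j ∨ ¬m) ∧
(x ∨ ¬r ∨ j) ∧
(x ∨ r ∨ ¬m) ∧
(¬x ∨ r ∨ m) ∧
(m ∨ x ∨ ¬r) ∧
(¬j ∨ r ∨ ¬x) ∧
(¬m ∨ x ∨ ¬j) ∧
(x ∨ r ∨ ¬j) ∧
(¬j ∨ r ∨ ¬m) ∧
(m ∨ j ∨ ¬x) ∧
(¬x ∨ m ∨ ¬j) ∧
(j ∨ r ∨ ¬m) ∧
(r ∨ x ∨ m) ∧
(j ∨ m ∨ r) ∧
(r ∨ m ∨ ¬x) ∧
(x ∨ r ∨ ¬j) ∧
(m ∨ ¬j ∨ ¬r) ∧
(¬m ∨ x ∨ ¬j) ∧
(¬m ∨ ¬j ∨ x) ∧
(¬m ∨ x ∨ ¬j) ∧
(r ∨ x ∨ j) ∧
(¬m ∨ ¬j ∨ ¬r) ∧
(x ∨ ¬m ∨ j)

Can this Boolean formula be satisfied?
No

No, the formula is not satisfiable.

No assignment of truth values to the variables can make all 24 clauses true simultaneously.

The formula is UNSAT (unsatisfiable).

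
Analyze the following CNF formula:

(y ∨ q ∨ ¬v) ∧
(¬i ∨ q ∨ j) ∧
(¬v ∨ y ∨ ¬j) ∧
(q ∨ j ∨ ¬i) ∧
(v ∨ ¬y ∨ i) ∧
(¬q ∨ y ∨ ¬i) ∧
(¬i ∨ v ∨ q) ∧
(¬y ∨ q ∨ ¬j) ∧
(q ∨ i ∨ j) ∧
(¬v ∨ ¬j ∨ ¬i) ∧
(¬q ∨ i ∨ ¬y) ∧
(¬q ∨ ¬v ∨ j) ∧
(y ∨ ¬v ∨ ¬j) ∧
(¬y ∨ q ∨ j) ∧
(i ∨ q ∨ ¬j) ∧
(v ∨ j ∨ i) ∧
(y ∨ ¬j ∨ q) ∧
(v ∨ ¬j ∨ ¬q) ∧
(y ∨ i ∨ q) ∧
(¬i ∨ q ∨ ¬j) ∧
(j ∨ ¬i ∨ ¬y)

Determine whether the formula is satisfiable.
No

No, the formula is not satisfiable.

No assignment of truth values to the variables can make all 21 clauses true simultaneously.

The formula is UNSAT (unsatisfiable).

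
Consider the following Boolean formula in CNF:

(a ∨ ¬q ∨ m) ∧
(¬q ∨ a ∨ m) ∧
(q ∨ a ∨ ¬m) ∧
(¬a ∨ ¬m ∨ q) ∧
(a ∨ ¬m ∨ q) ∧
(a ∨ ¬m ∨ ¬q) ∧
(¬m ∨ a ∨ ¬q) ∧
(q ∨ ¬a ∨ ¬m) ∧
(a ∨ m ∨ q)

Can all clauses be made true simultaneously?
Yes

Yes, the formula is satisfiable.

One satisfying assignment is: a=True, m=False, q=True

Verification: With this assignment, all 9 clauses evaluate to true.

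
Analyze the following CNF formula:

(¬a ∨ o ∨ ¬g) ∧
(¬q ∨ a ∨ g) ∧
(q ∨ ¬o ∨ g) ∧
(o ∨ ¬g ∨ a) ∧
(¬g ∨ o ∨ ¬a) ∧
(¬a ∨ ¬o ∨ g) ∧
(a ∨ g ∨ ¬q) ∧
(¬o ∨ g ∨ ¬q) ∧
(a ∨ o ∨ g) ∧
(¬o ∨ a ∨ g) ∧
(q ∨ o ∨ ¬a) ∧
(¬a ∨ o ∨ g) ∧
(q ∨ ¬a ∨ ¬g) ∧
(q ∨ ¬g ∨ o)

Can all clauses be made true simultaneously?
Yes

Yes, the formula is satisfiable.

One satisfying assignment is: q=False, o=True, a=False, g=True

Verification: With this assignment, all 14 clauses evaluate to true.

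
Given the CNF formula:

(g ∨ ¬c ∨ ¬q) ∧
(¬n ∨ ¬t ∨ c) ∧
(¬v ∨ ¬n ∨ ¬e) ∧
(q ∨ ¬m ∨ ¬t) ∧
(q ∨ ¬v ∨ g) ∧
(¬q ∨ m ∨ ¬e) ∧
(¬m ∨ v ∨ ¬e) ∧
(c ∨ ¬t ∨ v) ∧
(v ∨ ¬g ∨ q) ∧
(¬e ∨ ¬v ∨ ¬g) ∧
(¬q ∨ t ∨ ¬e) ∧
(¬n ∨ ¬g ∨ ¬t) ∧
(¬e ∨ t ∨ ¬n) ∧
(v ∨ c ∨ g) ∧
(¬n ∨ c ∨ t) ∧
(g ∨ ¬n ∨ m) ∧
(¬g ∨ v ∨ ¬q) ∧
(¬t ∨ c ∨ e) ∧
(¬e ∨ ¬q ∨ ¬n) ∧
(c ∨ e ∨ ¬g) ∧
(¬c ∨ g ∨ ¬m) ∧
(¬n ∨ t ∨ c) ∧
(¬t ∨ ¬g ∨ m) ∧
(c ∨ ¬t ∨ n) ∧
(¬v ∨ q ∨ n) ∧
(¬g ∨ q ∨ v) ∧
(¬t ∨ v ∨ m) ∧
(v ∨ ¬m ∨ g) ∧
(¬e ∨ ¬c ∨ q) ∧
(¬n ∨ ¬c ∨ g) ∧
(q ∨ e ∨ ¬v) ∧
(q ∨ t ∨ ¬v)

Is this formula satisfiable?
Yes

Yes, the formula is satisfiable.

One satisfying assignment is: m=False, v=False, c=True, q=False, e=False, g=False, t=False, n=False

Verification: With this assignment, all 32 clauses evaluate to true.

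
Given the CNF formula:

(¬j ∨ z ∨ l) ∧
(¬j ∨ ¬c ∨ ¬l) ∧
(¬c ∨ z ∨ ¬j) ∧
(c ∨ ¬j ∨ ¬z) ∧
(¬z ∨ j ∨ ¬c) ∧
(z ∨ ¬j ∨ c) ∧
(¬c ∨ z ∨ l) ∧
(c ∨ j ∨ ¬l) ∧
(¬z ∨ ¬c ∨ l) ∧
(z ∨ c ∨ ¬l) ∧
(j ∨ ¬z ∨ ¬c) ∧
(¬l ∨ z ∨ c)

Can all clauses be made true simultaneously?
Yes

Yes, the formula is satisfiable.

One satisfying assignment is: j=False, l=False, z=False, c=False

Verification: With this assignment, all 12 clauses evaluate to true.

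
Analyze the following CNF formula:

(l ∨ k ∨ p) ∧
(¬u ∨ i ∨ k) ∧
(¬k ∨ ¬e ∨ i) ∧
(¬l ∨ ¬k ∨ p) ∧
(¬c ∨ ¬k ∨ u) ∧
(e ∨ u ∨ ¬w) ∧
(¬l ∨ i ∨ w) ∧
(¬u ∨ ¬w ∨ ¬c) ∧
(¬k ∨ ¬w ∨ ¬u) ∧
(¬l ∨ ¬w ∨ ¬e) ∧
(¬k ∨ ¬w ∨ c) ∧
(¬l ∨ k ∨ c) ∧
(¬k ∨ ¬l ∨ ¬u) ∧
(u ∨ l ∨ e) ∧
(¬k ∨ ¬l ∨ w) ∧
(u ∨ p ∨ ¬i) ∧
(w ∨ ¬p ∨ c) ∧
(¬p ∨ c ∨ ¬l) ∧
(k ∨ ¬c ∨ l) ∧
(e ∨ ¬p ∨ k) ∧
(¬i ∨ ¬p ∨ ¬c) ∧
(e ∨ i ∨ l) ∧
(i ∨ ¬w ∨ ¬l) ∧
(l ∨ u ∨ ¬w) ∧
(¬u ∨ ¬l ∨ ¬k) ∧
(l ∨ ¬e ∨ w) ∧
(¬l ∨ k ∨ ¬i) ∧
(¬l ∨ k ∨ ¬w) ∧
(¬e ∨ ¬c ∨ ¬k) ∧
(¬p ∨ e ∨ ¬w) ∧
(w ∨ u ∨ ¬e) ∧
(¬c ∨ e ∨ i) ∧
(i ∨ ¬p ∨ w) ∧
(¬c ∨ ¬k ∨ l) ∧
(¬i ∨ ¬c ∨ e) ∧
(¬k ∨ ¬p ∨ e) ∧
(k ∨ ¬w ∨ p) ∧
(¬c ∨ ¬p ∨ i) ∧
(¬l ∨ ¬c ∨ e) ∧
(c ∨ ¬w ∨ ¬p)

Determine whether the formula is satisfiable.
Yes

Yes, the formula is satisfiable.

One satisfying assignment is: p=False, w=False, k=True, c=False, e=False, l=False, u=True, i=True

Verification: With this assignment, all 40 clauses evaluate to true.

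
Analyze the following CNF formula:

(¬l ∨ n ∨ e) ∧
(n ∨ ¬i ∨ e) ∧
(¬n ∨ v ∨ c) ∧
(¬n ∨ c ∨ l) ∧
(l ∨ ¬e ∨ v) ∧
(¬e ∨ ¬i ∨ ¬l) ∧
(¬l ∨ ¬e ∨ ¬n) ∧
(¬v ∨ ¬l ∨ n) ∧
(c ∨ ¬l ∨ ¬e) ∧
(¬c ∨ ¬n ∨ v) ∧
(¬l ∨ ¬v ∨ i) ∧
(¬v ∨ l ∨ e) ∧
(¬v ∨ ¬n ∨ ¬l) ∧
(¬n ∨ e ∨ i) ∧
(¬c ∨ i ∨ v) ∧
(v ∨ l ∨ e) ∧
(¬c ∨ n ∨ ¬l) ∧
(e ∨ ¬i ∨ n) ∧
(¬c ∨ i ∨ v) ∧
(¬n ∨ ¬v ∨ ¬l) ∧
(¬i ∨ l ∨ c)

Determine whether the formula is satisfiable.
Yes

Yes, the formula is satisfiable.

One satisfying assignment is: i=False, v=True, e=True, l=False, c=False, n=False

Verification: With this assignment, all 21 clauses evaluate to true.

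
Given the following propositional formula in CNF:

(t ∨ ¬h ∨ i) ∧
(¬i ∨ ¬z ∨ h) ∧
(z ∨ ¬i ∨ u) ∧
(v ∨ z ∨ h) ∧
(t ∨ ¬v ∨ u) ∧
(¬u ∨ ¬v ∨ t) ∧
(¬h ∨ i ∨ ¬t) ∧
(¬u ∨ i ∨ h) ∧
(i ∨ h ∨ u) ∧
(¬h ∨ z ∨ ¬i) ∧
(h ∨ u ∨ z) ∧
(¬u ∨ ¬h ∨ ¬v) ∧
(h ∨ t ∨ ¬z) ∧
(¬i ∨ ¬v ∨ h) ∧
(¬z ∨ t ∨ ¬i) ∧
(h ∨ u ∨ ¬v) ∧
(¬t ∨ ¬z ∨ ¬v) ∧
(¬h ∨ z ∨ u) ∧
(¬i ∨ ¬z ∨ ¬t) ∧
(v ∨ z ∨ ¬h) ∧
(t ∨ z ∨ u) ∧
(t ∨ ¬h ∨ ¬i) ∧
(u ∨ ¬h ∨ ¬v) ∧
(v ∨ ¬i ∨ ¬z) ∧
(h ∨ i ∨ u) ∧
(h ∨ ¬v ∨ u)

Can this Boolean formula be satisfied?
No

No, the formula is not satisfiable.

No assignment of truth values to the variables can make all 26 clauses true simultaneously.

The formula is UNSAT (unsatisfiable).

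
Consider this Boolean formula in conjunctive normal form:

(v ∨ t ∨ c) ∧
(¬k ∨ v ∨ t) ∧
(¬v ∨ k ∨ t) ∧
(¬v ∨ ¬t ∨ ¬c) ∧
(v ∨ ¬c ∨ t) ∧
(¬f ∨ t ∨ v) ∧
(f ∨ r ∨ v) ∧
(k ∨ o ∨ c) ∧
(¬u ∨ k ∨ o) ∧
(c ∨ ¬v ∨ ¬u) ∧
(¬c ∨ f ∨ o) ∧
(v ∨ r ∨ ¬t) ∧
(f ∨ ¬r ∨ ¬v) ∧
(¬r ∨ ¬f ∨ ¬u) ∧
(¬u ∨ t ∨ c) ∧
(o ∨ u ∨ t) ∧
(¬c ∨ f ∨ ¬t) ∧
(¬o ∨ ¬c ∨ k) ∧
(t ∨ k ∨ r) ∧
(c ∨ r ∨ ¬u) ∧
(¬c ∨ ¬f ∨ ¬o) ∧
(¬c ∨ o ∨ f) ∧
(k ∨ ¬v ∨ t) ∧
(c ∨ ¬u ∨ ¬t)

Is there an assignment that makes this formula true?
Yes

Yes, the formula is satisfiable.

One satisfying assignment is: k=True, f=False, c=False, r=False, o=False, u=False, v=True, t=True

Verification: With this assignment, all 24 clauses evaluate to true.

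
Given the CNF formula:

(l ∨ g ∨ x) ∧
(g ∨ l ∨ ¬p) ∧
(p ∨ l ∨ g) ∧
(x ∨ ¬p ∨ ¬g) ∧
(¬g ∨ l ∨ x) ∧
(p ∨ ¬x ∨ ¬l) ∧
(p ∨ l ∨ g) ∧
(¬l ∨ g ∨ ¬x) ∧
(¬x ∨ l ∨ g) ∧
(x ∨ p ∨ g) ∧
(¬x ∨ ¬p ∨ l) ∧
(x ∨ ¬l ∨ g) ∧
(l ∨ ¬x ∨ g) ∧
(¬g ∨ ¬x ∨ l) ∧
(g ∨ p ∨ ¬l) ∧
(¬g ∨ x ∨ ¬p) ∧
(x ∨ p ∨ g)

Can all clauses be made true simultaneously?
Yes

Yes, the formula is satisfiable.

One satisfying assignment is: g=True, l=True, x=False, p=False

Verification: With this assignment, all 17 clauses evaluate to true.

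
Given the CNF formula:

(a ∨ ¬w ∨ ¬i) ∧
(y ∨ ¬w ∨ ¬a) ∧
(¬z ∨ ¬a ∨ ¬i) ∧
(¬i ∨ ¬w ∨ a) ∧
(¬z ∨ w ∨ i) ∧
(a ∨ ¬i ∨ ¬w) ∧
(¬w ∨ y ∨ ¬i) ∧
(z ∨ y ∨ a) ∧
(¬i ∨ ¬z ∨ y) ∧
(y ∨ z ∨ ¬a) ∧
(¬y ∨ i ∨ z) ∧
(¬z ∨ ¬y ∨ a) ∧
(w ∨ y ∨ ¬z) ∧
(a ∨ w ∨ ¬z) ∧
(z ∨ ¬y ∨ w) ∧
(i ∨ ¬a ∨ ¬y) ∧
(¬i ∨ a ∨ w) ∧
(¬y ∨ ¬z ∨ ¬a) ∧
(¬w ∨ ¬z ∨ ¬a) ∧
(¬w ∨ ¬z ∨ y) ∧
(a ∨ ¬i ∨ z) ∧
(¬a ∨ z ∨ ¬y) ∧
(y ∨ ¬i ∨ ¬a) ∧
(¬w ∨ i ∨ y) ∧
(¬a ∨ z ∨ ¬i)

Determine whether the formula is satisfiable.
No

No, the formula is not satisfiable.

No assignment of truth values to the variables can make all 25 clauses true simultaneously.

The formula is UNSAT (unsatisfiable).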